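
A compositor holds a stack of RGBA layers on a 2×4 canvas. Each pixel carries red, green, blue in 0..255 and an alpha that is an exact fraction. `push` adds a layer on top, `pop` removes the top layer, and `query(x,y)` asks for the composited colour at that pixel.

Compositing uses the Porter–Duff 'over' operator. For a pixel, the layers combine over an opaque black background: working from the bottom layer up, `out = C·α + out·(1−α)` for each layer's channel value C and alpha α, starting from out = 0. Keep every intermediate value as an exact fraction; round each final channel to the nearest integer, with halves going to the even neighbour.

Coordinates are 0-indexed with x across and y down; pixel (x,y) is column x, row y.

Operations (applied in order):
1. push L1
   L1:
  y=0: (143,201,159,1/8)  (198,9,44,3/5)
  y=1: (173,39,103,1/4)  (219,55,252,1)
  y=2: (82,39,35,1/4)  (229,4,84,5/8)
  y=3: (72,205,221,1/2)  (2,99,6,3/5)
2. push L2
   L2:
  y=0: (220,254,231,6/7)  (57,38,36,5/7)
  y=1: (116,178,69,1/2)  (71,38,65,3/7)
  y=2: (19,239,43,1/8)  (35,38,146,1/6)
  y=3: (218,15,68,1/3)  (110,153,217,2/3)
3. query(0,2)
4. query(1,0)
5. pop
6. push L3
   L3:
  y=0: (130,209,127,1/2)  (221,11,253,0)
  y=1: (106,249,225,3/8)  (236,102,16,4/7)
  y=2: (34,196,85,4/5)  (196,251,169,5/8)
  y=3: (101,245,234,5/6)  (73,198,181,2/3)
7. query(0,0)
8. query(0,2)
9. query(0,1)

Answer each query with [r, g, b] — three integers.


query (0,2) [L1,L2] — begin 0,0,0
L1 α=1/4: [41/2, 39/4, 35/4]
L2 α=1/8: [325/16, 1229/32, 417/32]
→ [20, 38, 13]

query (1,0) [L1,L2] — begin 0,0,0
+L1 (α=3/5) → [594/5, 27/5, 132/5]
+L2 (α=5/7) → [2613/35, 1004/35, 1164/35]
= [75, 29, 33]

query (0,0) [L1,L3] — begin 0,0,0
after L1 α=1/8: [143/8, 201/8, 159/8]
after L3 α=1/2: [1183/16, 1873/16, 1175/16]
rounded: [74, 117, 73]

query (0,2) [L1,L3] — begin 0,0,0
after L1 α=1/4: [41/2, 39/4, 35/4]
after L3 α=4/5: [313/10, 635/4, 279/4]
→ [31, 159, 70]

(0,1) stack=L1,L3; from [0,0,0]:
+L1 (α=1/4) → [173/4, 39/4, 103/4]
+L3 (α=3/8) → [2137/32, 3183/32, 3215/32]
= [67, 99, 100]


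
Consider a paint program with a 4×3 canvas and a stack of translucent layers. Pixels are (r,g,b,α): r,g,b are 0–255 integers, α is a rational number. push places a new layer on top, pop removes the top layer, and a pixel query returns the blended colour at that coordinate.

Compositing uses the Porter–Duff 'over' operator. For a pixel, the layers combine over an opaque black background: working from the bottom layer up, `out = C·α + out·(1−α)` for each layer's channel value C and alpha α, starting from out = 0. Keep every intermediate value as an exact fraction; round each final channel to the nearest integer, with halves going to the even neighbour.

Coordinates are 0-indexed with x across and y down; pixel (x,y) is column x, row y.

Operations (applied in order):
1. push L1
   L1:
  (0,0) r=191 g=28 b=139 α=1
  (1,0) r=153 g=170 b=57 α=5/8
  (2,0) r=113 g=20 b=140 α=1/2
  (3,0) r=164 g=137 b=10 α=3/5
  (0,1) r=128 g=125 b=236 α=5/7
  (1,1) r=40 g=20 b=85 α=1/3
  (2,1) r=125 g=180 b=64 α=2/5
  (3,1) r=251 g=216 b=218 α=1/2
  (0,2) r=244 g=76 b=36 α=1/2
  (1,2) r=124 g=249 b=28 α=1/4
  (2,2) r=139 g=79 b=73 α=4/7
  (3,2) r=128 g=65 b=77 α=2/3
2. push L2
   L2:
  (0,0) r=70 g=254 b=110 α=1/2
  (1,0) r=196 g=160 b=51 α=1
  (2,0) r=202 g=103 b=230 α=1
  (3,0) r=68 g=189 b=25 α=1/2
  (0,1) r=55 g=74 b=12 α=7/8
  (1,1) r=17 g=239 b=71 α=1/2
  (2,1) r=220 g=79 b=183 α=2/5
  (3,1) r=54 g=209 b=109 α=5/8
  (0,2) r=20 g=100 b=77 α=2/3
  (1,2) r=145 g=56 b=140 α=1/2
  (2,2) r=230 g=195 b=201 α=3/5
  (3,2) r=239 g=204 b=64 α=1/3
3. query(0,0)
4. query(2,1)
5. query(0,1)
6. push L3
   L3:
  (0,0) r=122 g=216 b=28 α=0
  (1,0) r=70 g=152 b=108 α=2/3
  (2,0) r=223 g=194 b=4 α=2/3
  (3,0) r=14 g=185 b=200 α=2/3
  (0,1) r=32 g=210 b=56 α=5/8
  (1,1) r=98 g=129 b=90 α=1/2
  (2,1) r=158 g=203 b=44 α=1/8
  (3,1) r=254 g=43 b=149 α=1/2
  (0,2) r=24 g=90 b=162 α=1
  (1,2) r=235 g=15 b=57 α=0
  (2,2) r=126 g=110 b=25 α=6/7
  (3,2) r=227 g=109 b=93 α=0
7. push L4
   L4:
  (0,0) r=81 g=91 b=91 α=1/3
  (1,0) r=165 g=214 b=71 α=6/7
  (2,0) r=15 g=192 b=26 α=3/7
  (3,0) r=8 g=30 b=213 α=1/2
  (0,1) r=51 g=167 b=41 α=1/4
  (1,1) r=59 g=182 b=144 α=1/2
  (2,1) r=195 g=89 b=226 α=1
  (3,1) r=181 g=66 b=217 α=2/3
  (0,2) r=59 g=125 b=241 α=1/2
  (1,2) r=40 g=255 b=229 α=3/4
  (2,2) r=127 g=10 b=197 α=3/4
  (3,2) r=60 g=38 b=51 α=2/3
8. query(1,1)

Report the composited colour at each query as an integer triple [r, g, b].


query (0,0) [L1,L2] — begin 0,0,0
L1 α=1: [191, 28, 139]
L2 α=1/2: [261/2, 141, 249/2]
→ [130, 141, 124]

at x=2,y=1 over L1,L2:
L1 α=2/5: [50, 72, 128/5]
L2 α=2/5: [118, 374/5, 2214/25]
rounded: [118, 75, 89]

query (0,1) [L1,L2] — begin 0,0,0
after L1 α=5/7: [640/7, 625/7, 1180/7]
after L2 α=7/8: [3335/56, 4251/56, 221/7]
rounded: [60, 76, 32]

at x=1,y=1 over L1,L2,L3,L4:
after L1 α=1/3: [40/3, 20/3, 85/3]
after L2 α=1/2: [91/6, 737/6, 149/3]
after L3 α=1/2: [679/12, 1511/12, 419/6]
after L4 α=1/2: [1387/24, 3695/24, 1283/12]
= [58, 154, 107]


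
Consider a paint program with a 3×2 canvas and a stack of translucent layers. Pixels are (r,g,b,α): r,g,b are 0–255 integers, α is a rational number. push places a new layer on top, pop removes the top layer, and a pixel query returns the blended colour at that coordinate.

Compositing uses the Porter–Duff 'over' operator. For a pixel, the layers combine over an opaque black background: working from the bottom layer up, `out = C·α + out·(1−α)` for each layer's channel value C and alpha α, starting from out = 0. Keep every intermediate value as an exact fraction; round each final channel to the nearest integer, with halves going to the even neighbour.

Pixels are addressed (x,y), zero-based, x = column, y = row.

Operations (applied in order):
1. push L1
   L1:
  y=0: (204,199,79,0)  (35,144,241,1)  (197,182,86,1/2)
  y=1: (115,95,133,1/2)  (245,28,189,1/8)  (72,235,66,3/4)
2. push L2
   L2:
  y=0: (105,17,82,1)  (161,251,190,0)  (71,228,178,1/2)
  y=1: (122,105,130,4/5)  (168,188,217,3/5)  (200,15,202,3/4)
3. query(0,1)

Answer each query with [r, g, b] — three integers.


(0,1) stack=L1,L2; from [0,0,0]:
L1 α=1/2: [115/2, 95/2, 133/2]
L2 α=4/5: [1091/10, 187/2, 1173/10]
→ [109, 94, 117]


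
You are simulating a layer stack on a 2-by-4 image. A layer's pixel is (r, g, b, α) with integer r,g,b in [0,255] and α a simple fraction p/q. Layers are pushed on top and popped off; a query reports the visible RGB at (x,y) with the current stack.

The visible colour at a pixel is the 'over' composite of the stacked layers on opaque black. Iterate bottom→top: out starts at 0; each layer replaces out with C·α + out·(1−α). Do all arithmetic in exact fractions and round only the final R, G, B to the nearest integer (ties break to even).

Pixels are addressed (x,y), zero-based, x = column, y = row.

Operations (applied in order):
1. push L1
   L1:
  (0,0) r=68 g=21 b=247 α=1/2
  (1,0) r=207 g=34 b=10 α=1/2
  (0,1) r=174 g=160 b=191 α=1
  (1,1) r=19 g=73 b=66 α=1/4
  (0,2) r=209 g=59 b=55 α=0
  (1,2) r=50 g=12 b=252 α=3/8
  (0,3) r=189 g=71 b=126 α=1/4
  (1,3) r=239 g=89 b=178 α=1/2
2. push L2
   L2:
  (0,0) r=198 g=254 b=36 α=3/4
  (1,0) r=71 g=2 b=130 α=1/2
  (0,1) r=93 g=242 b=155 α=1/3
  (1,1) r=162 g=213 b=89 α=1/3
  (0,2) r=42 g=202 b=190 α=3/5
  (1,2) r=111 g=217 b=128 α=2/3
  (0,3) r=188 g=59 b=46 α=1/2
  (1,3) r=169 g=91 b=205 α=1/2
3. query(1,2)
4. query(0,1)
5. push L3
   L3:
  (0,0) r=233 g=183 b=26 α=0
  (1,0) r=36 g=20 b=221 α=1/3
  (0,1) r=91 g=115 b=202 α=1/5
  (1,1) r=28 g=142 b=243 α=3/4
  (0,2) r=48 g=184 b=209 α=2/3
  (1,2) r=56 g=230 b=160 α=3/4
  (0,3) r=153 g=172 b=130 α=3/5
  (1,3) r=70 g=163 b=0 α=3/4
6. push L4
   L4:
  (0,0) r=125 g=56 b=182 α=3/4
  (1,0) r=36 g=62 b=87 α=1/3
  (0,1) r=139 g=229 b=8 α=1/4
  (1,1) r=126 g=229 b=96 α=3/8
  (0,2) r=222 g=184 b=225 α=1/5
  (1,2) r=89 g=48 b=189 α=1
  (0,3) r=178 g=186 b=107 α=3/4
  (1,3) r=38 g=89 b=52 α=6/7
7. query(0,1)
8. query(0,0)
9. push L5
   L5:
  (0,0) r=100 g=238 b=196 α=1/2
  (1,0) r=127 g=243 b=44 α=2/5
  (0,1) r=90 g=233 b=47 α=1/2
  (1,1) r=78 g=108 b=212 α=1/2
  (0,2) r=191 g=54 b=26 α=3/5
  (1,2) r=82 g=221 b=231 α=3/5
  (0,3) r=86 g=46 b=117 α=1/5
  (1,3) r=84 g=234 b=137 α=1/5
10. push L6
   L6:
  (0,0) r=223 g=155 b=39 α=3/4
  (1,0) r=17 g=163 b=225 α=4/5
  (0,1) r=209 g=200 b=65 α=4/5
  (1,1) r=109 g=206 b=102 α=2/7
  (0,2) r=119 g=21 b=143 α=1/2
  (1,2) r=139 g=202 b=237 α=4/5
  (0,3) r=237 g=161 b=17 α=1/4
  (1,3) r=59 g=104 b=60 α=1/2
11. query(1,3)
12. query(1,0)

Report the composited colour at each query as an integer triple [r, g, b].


(1,2) stack=L1,L2; from [0,0,0]:
+L1 (α=3/8) → [75/4, 9/2, 189/2]
+L2 (α=2/3) → [321/4, 877/6, 701/6]
→ [80, 146, 117]

at x=0,y=1 over L1,L2:
after L1 α=1: [174, 160, 191]
after L2 α=1/3: [147, 562/3, 179]
= [147, 187, 179]

at x=0,y=1 over L1,L2,L3,L4:
after L1 α=1: [174, 160, 191]
after L2 α=1/3: [147, 562/3, 179]
after L3 α=1/5: [679/5, 2593/15, 918/5]
after L4 α=1/4: [683/5, 1869/10, 1397/10]
→ [137, 187, 140]

(0,0) stack=L1,L2,L3,L4; from [0,0,0]:
after L1 α=1/2: [34, 21/2, 247/2]
after L2 α=3/4: [157, 1545/8, 463/8]
after L3 α=0: [157, 1545/8, 463/8]
after L4 α=3/4: [133, 2889/32, 4831/32]
→ [133, 90, 151]

at x=1,y=3 over L1,L2,L3,L4,L5,L6:
L1 α=1/2: [239/2, 89/2, 89]
L2 α=1/2: [577/4, 271/4, 147]
L3 α=3/4: [1417/16, 2227/16, 147/4]
L4 α=6/7: [5065/112, 10771/112, 1395/28]
L5 α=1/5: [7417/140, 17323/140, 2354/35]
L6 α=1/2: [15677/280, 31883/280, 2227/35]
rounded: [56, 114, 64]

query (1,0) [L1,L2,L3,L4,L5,L6] — begin 0,0,0
+L1 (α=1/2) → [207/2, 17, 5]
+L2 (α=1/2) → [349/4, 19/2, 135/2]
+L3 (α=1/3) → [421/6, 13, 356/3]
+L4 (α=1/3) → [529/9, 88/3, 973/9]
+L5 (α=2/5) → [1291/15, 574/5, 1237/15]
+L6 (α=4/5) → [2311/75, 3834/25, 14737/75]
= [31, 153, 196]


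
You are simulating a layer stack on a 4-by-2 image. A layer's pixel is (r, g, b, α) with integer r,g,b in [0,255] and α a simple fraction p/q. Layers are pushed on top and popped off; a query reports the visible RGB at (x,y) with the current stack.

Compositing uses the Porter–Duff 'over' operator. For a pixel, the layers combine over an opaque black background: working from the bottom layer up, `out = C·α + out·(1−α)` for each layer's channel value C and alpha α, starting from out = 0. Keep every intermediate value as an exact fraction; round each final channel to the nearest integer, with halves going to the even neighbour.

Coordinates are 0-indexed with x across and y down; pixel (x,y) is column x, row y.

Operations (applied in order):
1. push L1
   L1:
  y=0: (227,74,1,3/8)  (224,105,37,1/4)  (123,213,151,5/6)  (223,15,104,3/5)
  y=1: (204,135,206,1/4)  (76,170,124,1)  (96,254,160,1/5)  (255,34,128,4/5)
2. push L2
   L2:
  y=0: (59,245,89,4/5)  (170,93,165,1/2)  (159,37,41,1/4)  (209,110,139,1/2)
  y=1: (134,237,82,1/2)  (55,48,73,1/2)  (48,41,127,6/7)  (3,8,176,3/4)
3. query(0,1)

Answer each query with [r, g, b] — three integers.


at x=0,y=1 over L1,L2:
after L1 α=1/4: [51, 135/4, 103/2]
after L2 α=1/2: [185/2, 1083/8, 267/4]
→ [92, 135, 67]


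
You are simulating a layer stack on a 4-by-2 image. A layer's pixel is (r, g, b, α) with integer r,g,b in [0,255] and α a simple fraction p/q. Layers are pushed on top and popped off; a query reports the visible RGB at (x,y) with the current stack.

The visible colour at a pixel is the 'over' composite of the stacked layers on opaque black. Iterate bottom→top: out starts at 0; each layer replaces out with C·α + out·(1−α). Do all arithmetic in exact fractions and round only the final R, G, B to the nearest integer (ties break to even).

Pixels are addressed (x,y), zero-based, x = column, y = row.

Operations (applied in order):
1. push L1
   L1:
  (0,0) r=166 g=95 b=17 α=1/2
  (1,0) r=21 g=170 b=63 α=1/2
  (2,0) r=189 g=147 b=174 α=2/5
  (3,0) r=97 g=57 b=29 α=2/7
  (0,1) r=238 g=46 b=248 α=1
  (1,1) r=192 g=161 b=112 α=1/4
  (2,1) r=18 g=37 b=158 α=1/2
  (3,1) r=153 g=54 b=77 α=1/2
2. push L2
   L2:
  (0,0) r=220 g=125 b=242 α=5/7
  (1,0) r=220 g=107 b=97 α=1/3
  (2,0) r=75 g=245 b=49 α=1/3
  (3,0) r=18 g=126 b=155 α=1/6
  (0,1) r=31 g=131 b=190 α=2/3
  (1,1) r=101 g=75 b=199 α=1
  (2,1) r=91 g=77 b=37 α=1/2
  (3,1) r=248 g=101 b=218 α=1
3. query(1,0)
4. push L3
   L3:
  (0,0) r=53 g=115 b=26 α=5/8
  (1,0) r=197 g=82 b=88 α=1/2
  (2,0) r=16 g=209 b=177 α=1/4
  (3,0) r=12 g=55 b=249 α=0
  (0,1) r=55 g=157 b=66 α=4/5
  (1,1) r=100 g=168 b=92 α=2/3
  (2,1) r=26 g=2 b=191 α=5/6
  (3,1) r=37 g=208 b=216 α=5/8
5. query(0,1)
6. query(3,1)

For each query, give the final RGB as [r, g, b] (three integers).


at x=1,y=0 over L1,L2:
+L1 (α=1/2) → [21/2, 85, 63/2]
+L2 (α=1/3) → [241/3, 277/3, 160/3]
rounded: [80, 92, 53]

at x=0,y=1 over L1,L2,L3:
+L1 (α=1) → [238, 46, 248]
+L2 (α=2/3) → [100, 308/3, 628/3]
+L3 (α=4/5) → [64, 2192/15, 284/3]
= [64, 146, 95]

(3,1) stack=L1,L2,L3; from [0,0,0]:
L1 α=1/2: [153/2, 27, 77/2]
L2 α=1: [248, 101, 218]
L3 α=5/8: [929/8, 1343/8, 867/4]
= [116, 168, 217]


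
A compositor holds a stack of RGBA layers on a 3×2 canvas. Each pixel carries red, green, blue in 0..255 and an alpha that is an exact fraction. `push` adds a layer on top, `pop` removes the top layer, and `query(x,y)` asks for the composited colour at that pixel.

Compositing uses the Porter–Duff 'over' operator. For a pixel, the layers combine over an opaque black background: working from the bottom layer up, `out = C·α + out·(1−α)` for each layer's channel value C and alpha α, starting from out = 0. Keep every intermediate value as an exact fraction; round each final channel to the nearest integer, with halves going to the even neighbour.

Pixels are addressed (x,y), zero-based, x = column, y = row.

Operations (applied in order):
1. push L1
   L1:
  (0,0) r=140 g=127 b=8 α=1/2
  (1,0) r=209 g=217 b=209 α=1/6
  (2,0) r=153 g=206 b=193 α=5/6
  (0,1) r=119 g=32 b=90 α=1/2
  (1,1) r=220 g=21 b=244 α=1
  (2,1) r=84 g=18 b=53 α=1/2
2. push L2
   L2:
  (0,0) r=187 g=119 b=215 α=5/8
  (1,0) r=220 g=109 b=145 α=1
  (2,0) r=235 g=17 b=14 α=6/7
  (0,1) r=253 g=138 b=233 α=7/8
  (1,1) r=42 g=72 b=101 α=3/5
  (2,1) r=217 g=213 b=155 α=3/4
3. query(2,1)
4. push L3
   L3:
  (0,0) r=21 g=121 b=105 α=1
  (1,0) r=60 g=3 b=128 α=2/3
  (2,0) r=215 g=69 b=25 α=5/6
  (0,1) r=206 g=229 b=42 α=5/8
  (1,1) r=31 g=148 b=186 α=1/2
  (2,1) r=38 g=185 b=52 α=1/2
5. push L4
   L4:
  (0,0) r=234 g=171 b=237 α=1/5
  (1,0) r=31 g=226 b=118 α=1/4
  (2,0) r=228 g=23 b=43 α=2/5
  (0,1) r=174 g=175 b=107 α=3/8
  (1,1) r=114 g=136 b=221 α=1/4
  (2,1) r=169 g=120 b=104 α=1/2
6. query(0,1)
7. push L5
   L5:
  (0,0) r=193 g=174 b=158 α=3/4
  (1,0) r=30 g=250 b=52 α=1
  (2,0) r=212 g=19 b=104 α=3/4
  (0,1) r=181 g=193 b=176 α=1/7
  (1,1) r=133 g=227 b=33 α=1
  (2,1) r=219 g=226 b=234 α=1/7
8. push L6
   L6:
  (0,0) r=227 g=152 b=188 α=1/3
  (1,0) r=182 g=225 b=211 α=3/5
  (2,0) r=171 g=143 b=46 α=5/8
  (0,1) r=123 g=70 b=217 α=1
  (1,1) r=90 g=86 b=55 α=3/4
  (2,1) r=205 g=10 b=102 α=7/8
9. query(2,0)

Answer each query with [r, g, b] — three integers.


at x=2,y=1 over L1,L2:
+L1 (α=1/2) → [42, 9, 53/2]
+L2 (α=3/4) → [693/4, 162, 983/8]
rounded: [173, 162, 123]

(0,1) stack=L1,L2,L3,L4; from [0,0,0]:
+L1 (α=1/2) → [119/2, 16, 45]
+L2 (α=7/8) → [3661/16, 491/4, 419/2]
+L3 (α=5/8) → [27463/128, 6053/32, 1677/16]
+L4 (α=3/8) → [204131/1024, 47065/256, 13521/128]
rounded: [199, 184, 106]

(2,0) stack=L1,L2,L3,L4,L5,L6; from [0,0,0]:
L1 α=5/6: [255/2, 515/3, 965/6]
L2 α=6/7: [3075/14, 821/21, 1469/42]
L3 α=5/6: [18125/84, 4033/63, 6719/252]
L4 α=2/5: [30893/140, 4999/105, 13943/420]
L5 α=3/4: [119933/560, 2746/105, 144983/1680]
L6 α=5/8: [838599/4480, 27771/280, 273783/4480]
→ [187, 99, 61]


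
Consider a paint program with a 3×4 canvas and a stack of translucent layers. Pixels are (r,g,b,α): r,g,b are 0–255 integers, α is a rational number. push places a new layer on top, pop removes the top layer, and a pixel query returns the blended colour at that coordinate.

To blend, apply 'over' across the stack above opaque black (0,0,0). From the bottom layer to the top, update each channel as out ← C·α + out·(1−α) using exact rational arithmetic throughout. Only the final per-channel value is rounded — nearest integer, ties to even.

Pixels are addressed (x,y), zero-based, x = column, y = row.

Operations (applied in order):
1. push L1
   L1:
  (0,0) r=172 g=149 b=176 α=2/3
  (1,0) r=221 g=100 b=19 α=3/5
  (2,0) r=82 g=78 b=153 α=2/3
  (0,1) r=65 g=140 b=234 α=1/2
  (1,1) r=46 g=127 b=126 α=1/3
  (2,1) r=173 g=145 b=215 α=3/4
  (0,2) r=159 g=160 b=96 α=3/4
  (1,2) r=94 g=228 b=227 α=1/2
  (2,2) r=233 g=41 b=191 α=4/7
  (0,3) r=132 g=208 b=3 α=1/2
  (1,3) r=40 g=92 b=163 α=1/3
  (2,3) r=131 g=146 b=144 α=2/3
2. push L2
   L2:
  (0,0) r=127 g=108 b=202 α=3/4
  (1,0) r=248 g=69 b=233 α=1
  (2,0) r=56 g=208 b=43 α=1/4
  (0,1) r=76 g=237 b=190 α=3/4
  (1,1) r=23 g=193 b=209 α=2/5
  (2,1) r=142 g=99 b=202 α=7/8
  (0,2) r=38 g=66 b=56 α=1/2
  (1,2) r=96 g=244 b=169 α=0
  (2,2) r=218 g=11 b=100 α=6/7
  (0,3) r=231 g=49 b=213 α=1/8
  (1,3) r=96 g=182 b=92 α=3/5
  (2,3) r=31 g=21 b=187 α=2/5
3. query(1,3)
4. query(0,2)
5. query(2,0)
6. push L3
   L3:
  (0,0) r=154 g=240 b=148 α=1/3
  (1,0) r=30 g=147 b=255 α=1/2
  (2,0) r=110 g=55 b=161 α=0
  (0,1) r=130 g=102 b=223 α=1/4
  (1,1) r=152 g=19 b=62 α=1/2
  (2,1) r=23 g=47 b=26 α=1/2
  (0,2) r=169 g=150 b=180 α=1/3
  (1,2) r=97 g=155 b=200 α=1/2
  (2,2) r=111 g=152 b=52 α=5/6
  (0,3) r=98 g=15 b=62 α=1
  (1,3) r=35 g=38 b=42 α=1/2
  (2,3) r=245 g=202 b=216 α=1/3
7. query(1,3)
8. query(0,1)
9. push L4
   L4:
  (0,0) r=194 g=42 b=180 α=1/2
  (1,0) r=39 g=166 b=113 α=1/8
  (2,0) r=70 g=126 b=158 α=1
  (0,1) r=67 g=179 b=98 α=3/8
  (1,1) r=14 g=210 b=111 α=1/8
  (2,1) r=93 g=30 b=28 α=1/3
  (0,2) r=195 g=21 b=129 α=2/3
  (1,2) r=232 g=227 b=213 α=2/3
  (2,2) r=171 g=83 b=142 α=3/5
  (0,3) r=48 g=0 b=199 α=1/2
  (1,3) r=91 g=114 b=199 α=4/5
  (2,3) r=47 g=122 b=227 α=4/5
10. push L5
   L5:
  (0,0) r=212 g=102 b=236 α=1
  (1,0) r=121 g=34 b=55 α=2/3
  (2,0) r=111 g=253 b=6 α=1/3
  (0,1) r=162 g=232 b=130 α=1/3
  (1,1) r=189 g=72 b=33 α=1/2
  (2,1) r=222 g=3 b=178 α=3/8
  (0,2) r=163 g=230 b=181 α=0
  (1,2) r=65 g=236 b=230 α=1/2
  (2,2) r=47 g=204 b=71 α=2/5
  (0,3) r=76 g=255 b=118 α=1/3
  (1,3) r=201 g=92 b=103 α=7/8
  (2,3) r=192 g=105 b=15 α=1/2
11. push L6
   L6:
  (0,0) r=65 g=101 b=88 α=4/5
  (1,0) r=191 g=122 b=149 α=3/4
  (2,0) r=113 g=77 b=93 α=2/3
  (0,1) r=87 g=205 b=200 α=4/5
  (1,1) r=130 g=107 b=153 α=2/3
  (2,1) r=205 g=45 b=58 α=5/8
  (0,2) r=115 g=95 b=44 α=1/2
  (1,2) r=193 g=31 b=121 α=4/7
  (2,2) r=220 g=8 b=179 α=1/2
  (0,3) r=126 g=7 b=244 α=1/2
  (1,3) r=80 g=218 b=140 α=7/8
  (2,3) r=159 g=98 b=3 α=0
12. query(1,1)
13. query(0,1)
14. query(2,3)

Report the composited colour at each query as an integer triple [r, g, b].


query (1,3) [L1,L2] — begin 0,0,0
after L1 α=1/3: [40/3, 92/3, 163/3]
after L2 α=3/5: [944/15, 1822/15, 1154/15]
rounded: [63, 121, 77]

(0,2) stack=L1,L2; from [0,0,0]:
after L1 α=3/4: [477/4, 120, 72]
after L2 α=1/2: [629/8, 93, 64]
= [79, 93, 64]

query (2,0) [L1,L2] — begin 0,0,0
after L1 α=2/3: [164/3, 52, 102]
after L2 α=1/4: [55, 91, 349/4]
rounded: [55, 91, 87]

at x=1,y=3 over L1,L2,L3:
after L1 α=1/3: [40/3, 92/3, 163/3]
after L2 α=3/5: [944/15, 1822/15, 1154/15]
after L3 α=1/2: [1469/30, 1196/15, 892/15]
rounded: [49, 80, 59]

(0,1) stack=L1,L2,L3; from [0,0,0]:
L1 α=1/2: [65/2, 70, 117]
L2 α=3/4: [521/8, 781/4, 687/4]
L3 α=1/4: [2603/32, 2751/16, 2953/16]
rounded: [81, 172, 185]

at x=1,y=1 over L1,L2,L3,L4,L5,L6:
+L1 (α=1/3) → [46/3, 127/3, 42]
+L2 (α=2/5) → [92/5, 513/5, 544/5]
+L3 (α=1/2) → [426/5, 304/5, 427/5]
+L4 (α=1/8) → [763/10, 1589/20, 443/5]
+L5 (α=1/2) → [2653/20, 3029/40, 304/5]
+L6 (α=2/3) → [7853/60, 3863/40, 1834/15]
= [131, 97, 122]

at x=0,y=1 over L1,L2,L3,L4,L5,L6:
L1 α=1/2: [65/2, 70, 117]
L2 α=3/4: [521/8, 781/4, 687/4]
L3 α=1/4: [2603/32, 2751/16, 2953/16]
L4 α=3/8: [19447/256, 22347/128, 19469/128]
L5 α=1/3: [40183/384, 37195/192, 9263/64]
L6 α=4/5: [34763/384, 38927/192, 60463/320]
rounded: [91, 203, 189]

at x=2,y=3 over L1,L2,L3,L4,L5,L6:
L1 α=2/3: [262/3, 292/3, 96]
L2 α=2/5: [324/5, 334/5, 662/5]
L3 α=1/3: [1873/15, 1678/15, 2404/15]
L4 α=4/5: [4693/75, 8998/75, 16024/75]
L5 α=1/2: [19093/150, 16873/150, 17149/150]
L6 α=0: [19093/150, 16873/150, 17149/150]
= [127, 112, 114]


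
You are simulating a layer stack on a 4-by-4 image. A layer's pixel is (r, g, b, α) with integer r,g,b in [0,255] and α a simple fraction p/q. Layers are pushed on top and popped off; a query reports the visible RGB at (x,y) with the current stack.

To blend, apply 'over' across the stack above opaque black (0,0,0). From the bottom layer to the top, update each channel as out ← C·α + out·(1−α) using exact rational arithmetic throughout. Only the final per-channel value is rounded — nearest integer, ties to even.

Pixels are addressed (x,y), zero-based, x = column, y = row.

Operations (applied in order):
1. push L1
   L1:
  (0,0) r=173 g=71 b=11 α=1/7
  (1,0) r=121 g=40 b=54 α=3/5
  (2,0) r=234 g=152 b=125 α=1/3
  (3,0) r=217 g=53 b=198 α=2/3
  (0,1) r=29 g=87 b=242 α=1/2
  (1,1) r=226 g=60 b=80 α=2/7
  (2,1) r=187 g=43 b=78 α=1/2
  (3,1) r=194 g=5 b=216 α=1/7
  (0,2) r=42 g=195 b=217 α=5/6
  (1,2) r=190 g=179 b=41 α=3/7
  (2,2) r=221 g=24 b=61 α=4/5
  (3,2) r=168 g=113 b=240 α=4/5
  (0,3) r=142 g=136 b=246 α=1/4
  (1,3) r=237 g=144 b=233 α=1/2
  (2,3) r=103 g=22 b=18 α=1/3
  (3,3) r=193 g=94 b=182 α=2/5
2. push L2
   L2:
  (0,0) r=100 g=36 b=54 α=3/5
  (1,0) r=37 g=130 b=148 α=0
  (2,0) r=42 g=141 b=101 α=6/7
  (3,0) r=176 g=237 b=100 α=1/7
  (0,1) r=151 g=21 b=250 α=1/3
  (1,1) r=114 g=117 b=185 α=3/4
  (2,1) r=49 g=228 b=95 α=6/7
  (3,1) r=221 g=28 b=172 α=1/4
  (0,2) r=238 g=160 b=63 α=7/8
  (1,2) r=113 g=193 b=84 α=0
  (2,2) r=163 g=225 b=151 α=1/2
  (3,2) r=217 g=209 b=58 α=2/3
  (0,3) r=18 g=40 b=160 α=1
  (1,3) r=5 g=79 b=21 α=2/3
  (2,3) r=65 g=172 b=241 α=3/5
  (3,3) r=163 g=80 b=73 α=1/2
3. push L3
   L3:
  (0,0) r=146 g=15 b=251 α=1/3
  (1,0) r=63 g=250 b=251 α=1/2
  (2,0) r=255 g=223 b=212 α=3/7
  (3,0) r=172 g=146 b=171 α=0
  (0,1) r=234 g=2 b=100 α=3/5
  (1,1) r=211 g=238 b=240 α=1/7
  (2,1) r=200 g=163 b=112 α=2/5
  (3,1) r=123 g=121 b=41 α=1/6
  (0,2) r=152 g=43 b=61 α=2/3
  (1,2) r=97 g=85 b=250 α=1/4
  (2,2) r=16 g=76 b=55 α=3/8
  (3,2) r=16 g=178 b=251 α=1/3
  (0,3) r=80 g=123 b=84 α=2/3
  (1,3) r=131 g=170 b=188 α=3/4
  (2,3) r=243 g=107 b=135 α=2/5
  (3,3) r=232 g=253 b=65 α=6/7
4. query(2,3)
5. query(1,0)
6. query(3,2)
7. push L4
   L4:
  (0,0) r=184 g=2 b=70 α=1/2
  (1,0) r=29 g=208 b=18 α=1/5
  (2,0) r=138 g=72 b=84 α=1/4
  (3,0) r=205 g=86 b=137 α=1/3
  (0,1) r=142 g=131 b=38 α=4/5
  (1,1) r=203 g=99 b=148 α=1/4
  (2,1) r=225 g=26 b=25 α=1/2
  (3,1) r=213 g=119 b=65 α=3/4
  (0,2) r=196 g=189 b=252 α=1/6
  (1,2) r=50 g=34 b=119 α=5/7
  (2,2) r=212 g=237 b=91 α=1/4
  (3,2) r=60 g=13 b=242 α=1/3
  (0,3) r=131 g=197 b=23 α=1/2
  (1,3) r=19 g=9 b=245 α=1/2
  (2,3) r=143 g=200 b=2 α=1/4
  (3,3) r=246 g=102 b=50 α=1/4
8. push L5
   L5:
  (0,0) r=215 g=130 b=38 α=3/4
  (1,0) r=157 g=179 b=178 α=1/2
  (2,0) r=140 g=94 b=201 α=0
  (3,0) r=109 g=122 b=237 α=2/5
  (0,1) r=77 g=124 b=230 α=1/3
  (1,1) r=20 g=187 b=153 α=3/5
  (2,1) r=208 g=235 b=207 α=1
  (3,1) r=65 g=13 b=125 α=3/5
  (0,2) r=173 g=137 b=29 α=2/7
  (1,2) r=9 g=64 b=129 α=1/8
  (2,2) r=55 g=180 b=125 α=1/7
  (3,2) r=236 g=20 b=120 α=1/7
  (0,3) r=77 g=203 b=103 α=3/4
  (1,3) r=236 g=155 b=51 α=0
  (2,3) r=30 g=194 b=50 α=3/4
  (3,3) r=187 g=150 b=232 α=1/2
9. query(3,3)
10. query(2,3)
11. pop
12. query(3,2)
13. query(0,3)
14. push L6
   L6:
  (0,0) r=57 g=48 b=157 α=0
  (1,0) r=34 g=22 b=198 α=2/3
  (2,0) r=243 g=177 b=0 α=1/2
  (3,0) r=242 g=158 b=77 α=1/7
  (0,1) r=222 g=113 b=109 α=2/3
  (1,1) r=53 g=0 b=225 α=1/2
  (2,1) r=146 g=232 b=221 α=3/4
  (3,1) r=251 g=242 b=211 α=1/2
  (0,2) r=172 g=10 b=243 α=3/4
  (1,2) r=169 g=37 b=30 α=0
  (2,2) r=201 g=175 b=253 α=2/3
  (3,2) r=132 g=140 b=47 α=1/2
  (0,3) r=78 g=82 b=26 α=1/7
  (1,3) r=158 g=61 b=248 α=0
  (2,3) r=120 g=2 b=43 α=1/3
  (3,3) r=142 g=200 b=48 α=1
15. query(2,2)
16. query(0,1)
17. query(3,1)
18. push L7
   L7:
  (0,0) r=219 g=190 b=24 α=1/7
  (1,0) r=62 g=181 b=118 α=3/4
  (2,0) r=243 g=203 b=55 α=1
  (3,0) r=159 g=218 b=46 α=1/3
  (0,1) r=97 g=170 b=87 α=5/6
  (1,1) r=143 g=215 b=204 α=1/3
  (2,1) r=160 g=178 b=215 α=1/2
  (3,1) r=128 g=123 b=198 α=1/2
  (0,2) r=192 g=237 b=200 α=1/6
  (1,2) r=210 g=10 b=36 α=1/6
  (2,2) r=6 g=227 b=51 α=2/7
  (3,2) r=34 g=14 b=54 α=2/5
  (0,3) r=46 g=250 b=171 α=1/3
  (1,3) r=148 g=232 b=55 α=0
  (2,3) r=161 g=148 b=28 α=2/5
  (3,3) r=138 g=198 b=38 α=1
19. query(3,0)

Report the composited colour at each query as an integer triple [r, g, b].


(2,3) stack=L1,L2,L3; from [0,0,0]:
+L1 (α=1/3) → [103/3, 22/3, 6]
+L2 (α=3/5) → [791/15, 1592/15, 147]
+L3 (α=2/5) → [3221/25, 2662/25, 711/5]
rounded: [129, 106, 142]

query (1,0) [L1,L2,L3] — begin 0,0,0
L1 α=3/5: [363/5, 24, 162/5]
L2 α=0: [363/5, 24, 162/5]
L3 α=1/2: [339/5, 137, 1417/10]
rounded: [68, 137, 142]

query (3,2) [L1,L2,L3] — begin 0,0,0
+L1 (α=4/5) → [672/5, 452/5, 192]
+L2 (α=2/3) → [2842/15, 2542/15, 308/3]
+L3 (α=1/3) → [5924/45, 7754/45, 1369/9]
→ [132, 172, 152]

(3,3) stack=L1,L2,L3,L4,L5; from [0,0,0]:
+L1 (α=2/5) → [386/5, 188/5, 364/5]
+L2 (α=1/2) → [1201/10, 294/5, 729/10]
+L3 (α=6/7) → [15121/70, 7884/35, 4629/70]
+L4 (α=1/4) → [62583/280, 13611/70, 17387/280]
+L5 (α=1/2) → [114943/560, 24111/140, 82347/560]
→ [205, 172, 147]

at x=2,y=3 over L1,L2,L3,L4,L5:
L1 α=1/3: [103/3, 22/3, 6]
L2 α=3/5: [791/15, 1592/15, 147]
L3 α=2/5: [3221/25, 2662/25, 711/5]
L4 α=1/4: [6619/50, 6493/50, 2143/20]
L5 α=3/4: [11119/200, 35593/200, 5143/80]
→ [56, 178, 64]

query (3,2) [L1,L2,L3,L4] — begin 0,0,0
L1 α=4/5: [672/5, 452/5, 192]
L2 α=2/3: [2842/15, 2542/15, 308/3]
L3 α=1/3: [5924/45, 7754/45, 1369/9]
L4 α=1/3: [14548/135, 16093/135, 4916/27]
= [108, 119, 182]

query (0,3) [L1,L2,L3,L4] — begin 0,0,0
L1 α=1/4: [71/2, 34, 123/2]
L2 α=1: [18, 40, 160]
L3 α=2/3: [178/3, 286/3, 328/3]
L4 α=1/2: [571/6, 877/6, 397/6]
= [95, 146, 66]

at x=2,y=2 over L1,L2,L3,L4,L6:
after L1 α=4/5: [884/5, 96/5, 244/5]
after L2 α=1/2: [1699/10, 1221/10, 999/10]
after L3 α=3/8: [1795/16, 1677/16, 1329/16]
after L4 α=1/4: [8777/64, 8823/64, 5443/64]
after L6 α=2/3: [34505/192, 31223/192, 12609/64]
→ [180, 163, 197]

(0,1) stack=L1,L2,L3,L4,L6; from [0,0,0]:
L1 α=1/2: [29/2, 87/2, 121]
L2 α=1/3: [60, 36, 164]
L3 α=3/5: [822/5, 78/5, 628/5]
L4 α=4/5: [3662/25, 2698/25, 1388/25]
L6 α=2/3: [14762/75, 8348/75, 6838/75]
= [197, 111, 91]

(3,1) stack=L1,L2,L3,L4,L6; from [0,0,0]:
L1 α=1/7: [194/7, 5/7, 216/7]
L2 α=1/4: [2129/28, 211/28, 463/7]
L3 α=1/6: [14089/168, 1481/56, 1301/21]
L4 α=3/4: [121441/672, 21473/224, 1349/21]
L6 α=1/2: [290113/1344, 75681/448, 2890/21]
rounded: [216, 169, 138]

at x=3,y=0 over L1,L2,L3,L4,L6,L7:
L1 α=2/3: [434/3, 106/3, 132]
L2 α=1/7: [1044/7, 449/7, 892/7]
L3 α=0: [1044/7, 449/7, 892/7]
L4 α=1/3: [3523/21, 500/7, 2743/21]
L6 α=1/7: [8740/49, 4106/49, 6025/49]
L7 α=1/3: [25271/147, 6298/49, 4768/49]
rounded: [172, 129, 97]


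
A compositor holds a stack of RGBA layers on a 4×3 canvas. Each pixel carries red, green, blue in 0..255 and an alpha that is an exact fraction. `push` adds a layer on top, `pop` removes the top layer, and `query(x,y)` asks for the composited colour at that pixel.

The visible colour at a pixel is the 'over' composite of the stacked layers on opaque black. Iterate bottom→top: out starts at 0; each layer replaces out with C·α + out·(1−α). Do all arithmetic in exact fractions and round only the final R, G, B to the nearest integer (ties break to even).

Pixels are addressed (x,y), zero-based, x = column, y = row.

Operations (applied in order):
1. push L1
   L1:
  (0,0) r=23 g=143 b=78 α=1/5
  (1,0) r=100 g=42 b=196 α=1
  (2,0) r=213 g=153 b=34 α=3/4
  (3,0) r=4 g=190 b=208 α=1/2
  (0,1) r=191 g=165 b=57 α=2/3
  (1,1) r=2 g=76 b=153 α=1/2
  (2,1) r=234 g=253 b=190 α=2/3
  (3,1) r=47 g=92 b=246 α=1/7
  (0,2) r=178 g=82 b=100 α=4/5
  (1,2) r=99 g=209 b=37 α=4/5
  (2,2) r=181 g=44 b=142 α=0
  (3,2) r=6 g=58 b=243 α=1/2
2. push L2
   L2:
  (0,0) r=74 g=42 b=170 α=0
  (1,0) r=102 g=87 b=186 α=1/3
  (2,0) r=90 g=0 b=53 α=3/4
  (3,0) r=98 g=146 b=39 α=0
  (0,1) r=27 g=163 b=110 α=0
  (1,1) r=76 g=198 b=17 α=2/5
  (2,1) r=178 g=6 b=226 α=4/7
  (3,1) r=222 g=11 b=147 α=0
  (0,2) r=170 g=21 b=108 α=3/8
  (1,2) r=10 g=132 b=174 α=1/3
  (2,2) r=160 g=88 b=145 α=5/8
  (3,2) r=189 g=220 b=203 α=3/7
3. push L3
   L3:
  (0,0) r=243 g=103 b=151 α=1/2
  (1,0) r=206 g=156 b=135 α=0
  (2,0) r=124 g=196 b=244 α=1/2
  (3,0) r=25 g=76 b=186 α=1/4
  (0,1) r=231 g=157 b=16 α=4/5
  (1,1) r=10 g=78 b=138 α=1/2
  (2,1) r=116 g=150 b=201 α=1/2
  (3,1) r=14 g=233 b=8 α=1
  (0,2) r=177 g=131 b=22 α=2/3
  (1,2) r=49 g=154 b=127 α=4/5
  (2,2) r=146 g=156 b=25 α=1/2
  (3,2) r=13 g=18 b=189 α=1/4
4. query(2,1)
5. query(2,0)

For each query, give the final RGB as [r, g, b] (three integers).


query (2,1) [L1,L2,L3] — begin 0,0,0
after L1 α=2/3: [156, 506/3, 380/3]
after L2 α=4/7: [1180/7, 530/7, 1284/7]
after L3 α=1/2: [996/7, 790/7, 2691/14]
→ [142, 113, 192]

(2,0) stack=L1,L2,L3; from [0,0,0]:
+L1 (α=3/4) → [639/4, 459/4, 51/2]
+L2 (α=3/4) → [1719/16, 459/16, 369/8]
+L3 (α=1/2) → [3703/32, 3595/32, 2321/16]
→ [116, 112, 145]


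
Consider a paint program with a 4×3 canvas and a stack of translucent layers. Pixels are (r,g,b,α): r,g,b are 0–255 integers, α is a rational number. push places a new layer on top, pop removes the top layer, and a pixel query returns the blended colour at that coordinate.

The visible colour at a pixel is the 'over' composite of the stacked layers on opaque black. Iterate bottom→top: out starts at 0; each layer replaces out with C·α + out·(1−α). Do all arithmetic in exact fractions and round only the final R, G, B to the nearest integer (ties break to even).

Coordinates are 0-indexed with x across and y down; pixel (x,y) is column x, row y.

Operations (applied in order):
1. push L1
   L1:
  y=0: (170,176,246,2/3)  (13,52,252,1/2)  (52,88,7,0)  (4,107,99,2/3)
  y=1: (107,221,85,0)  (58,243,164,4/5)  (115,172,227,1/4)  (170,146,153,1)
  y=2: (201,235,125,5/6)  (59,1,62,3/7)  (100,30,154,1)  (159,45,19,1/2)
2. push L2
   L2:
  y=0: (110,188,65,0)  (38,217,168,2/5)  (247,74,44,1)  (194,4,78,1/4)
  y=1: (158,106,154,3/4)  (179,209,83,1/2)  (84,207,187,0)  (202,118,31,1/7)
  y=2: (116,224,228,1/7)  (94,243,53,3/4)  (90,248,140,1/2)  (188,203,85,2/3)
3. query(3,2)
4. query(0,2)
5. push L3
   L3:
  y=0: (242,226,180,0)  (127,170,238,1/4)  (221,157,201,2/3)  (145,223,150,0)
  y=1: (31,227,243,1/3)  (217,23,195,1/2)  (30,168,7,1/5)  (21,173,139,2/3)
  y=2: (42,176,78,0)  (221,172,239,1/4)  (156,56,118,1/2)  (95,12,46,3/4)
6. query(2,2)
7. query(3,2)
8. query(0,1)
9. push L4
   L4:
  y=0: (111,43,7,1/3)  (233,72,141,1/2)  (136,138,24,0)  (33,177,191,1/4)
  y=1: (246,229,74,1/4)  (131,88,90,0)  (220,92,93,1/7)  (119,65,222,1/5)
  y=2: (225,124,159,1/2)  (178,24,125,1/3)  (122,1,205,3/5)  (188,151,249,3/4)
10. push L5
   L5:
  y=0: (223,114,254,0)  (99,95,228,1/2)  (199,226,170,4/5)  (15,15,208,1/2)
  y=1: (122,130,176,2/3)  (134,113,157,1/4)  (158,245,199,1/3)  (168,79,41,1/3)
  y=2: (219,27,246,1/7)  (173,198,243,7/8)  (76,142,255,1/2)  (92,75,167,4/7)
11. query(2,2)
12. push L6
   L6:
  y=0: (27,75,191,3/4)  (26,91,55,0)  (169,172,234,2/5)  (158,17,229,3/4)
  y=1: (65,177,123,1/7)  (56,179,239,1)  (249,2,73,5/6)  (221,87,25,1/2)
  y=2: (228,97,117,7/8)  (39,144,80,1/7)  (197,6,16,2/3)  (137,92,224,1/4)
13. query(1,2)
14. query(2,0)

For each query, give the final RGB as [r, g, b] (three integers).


at x=3,y=2 over L1,L2:
L1 α=1/2: [159/2, 45/2, 19/2]
L2 α=2/3: [911/6, 857/6, 359/6]
rounded: [152, 143, 60]

(0,2) stack=L1,L2; from [0,0,0]:
L1 α=5/6: [335/2, 1175/6, 625/6]
L2 α=1/7: [1121/7, 1399/7, 853/7]
= [160, 200, 122]

query (2,2) [L1,L2,L3] — begin 0,0,0
after L1 α=1: [100, 30, 154]
after L2 α=1/2: [95, 139, 147]
after L3 α=1/2: [251/2, 195/2, 265/2]
= [126, 98, 132]

query (3,2) [L1,L2,L3] — begin 0,0,0
+L1 (α=1/2) → [159/2, 45/2, 19/2]
+L2 (α=2/3) → [911/6, 857/6, 359/6]
+L3 (α=3/4) → [2621/24, 1073/24, 1187/24]
= [109, 45, 49]

(0,1) stack=L1,L2,L3; from [0,0,0]:
after L1 α=0: [0, 0, 0]
after L2 α=3/4: [237/2, 159/2, 231/2]
after L3 α=1/3: [268/3, 386/3, 158]
→ [89, 129, 158]

query (2,2) [L1,L2,L3,L4,L5] — begin 0,0,0
after L1 α=1: [100, 30, 154]
after L2 α=1/2: [95, 139, 147]
after L3 α=1/2: [251/2, 195/2, 265/2]
after L4 α=3/5: [617/5, 198/5, 176]
after L5 α=1/2: [997/10, 454/5, 431/2]
rounded: [100, 91, 216]

at x=1,y=2 over L1,L2,L3,L4,L5,L6:
+L1 (α=3/7) → [177/7, 3/7, 186/7]
+L2 (α=3/4) → [2151/28, 2553/14, 1299/28]
+L3 (α=1/4) → [12641/112, 10067/56, 10589/112]
+L4 (α=1/3) → [22609/168, 10739/84, 5863/56]
+L5 (α=7/8) → [226057/1344, 127163/672, 101119/448]
+L6 (α=1/7) → [234793/1568, 143291/784, 321277/1568]
rounded: [150, 183, 205]

(2,0) stack=L1,L2,L3,L4,L5,L6; from [0,0,0]:
L1 α=0: [0, 0, 0]
L2 α=1: [247, 74, 44]
L3 α=2/3: [689/3, 388/3, 446/3]
L4 α=0: [689/3, 388/3, 446/3]
L5 α=4/5: [3077/15, 620/3, 2486/15]
L6 α=2/5: [4767/25, 964/5, 4826/25]
rounded: [191, 193, 193]


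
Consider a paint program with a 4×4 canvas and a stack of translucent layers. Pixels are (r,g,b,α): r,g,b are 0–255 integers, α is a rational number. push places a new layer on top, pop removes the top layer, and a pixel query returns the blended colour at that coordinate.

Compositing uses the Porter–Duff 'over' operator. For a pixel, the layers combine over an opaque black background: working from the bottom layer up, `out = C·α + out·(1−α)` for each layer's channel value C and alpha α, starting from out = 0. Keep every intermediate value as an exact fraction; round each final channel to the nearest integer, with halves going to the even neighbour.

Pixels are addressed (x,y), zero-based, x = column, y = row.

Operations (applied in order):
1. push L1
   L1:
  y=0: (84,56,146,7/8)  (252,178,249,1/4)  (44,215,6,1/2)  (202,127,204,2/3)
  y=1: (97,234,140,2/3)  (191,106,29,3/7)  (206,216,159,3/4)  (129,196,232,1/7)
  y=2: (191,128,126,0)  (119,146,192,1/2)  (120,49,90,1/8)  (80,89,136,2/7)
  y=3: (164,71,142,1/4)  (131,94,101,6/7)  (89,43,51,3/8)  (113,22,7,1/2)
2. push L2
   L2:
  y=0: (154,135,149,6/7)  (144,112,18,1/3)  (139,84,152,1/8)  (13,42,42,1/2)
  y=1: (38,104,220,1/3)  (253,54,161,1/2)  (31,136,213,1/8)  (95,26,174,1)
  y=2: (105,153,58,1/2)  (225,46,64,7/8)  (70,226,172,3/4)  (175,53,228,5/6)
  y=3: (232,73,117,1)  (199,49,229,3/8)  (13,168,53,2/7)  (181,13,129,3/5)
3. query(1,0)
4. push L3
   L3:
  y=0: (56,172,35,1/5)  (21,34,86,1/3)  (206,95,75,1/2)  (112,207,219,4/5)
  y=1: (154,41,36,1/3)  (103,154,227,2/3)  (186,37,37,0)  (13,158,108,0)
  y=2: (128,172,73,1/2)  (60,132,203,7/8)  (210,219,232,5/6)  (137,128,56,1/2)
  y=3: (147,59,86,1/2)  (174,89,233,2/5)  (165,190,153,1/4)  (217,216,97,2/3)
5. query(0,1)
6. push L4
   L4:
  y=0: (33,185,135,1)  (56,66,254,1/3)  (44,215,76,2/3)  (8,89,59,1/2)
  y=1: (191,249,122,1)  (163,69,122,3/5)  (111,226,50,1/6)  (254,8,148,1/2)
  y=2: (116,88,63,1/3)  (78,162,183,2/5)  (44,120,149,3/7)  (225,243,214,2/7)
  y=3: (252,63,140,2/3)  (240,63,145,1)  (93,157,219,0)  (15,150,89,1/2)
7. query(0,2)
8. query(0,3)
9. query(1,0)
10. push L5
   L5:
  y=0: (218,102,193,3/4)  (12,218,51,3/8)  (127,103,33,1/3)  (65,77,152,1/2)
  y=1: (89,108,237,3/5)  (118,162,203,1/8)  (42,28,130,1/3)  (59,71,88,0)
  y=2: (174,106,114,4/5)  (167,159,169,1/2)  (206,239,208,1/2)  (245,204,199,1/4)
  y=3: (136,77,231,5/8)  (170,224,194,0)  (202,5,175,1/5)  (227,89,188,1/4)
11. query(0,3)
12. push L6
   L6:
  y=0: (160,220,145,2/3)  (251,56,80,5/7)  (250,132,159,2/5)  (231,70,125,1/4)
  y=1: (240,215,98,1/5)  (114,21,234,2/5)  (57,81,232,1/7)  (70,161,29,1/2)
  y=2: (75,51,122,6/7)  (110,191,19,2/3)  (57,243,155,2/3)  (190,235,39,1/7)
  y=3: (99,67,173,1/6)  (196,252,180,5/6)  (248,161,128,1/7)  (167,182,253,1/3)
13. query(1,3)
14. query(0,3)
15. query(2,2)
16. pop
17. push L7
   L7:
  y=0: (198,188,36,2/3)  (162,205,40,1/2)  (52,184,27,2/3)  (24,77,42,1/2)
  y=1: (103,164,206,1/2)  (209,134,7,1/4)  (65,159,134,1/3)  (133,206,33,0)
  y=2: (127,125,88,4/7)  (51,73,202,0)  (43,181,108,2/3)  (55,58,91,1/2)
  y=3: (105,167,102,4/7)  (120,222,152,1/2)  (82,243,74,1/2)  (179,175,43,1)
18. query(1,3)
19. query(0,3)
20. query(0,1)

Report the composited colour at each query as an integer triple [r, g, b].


at x=1,y=0 over L1,L2:
L1 α=1/4: [63, 89/2, 249/4]
L2 α=1/3: [90, 67, 95/2]
rounded: [90, 67, 48]

(0,1) stack=L1,L2,L3; from [0,0,0]:
L1 α=2/3: [194/3, 156, 280/3]
L2 α=1/3: [502/9, 416/3, 1220/9]
L3 α=1/3: [2390/27, 955/9, 2764/27]
= [89, 106, 102]

query (0,2) [L1,L2,L3,L4] — begin 0,0,0
+L1 (α=0) → [0, 0, 0]
+L2 (α=1/2) → [105/2, 153/2, 29]
+L3 (α=1/2) → [361/4, 497/4, 51]
+L4 (α=1/3) → [593/6, 673/6, 55]
= [99, 112, 55]

at x=0,y=3 over L1,L2,L3,L4:
after L1 α=1/4: [41, 71/4, 71/2]
after L2 α=1: [232, 73, 117]
after L3 α=1/2: [379/2, 66, 203/2]
after L4 α=2/3: [1387/6, 64, 763/6]
= [231, 64, 127]

query (1,0) [L1,L2,L3,L4] — begin 0,0,0
+L1 (α=1/4) → [63, 89/2, 249/4]
+L2 (α=1/3) → [90, 67, 95/2]
+L3 (α=1/3) → [67, 56, 181/3]
+L4 (α=1/3) → [190/3, 178/3, 1124/9]
= [63, 59, 125]

(0,3) stack=L1,L2,L3,L4,L5; from [0,0,0]:
after L1 α=1/4: [41, 71/4, 71/2]
after L2 α=1: [232, 73, 117]
after L3 α=1/2: [379/2, 66, 203/2]
after L4 α=2/3: [1387/6, 64, 763/6]
after L5 α=5/8: [2747/16, 577/8, 3073/16]
= [172, 72, 192]

at x=1,y=3 over L1,L2,L3,L4,L5,L6:
L1 α=6/7: [786/7, 564/7, 606/7]
L2 α=3/8: [8109/56, 3849/56, 7839/56]
L3 α=2/5: [8763/56, 4303/56, 49613/280]
L4 α=1: [240, 63, 145]
L5 α=0: [240, 63, 145]
L6 α=5/6: [610/3, 441/2, 1045/6]
rounded: [203, 220, 174]

query (0,3) [L1,L2,L3,L4,L5,L6] — begin 0,0,0
L1 α=1/4: [41, 71/4, 71/2]
L2 α=1: [232, 73, 117]
L3 α=1/2: [379/2, 66, 203/2]
L4 α=2/3: [1387/6, 64, 763/6]
L5 α=5/8: [2747/16, 577/8, 3073/16]
L6 α=1/6: [15319/96, 3421/48, 18133/96]
= [160, 71, 189]

query (2,2) [L1,L2,L3,L4,L5,L6] — begin 0,0,0
+L1 (α=1/8) → [15, 49/8, 45/4]
+L2 (α=3/4) → [225/4, 5473/32, 2109/16]
+L3 (α=5/6) → [1475/8, 40513/192, 20669/96]
+L4 (α=3/7) → [1739/14, 57793/336, 31397/168]
+L5 (α=1/2) → [4623/28, 138097/672, 66341/336]
+L6 (α=2/3) → [2605/28, 464689/2016, 170501/1008]
→ [93, 231, 169]

query (1,3) [L1,L2,L3,L4,L5,L7] — begin 0,0,0
L1 α=6/7: [786/7, 564/7, 606/7]
L2 α=3/8: [8109/56, 3849/56, 7839/56]
L3 α=2/5: [8763/56, 4303/56, 49613/280]
L4 α=1: [240, 63, 145]
L5 α=0: [240, 63, 145]
L7 α=1/2: [180, 285/2, 297/2]
rounded: [180, 142, 148]

query (0,3) [L1,L2,L3,L4,L5,L7] — begin 0,0,0
L1 α=1/4: [41, 71/4, 71/2]
L2 α=1: [232, 73, 117]
L3 α=1/2: [379/2, 66, 203/2]
L4 α=2/3: [1387/6, 64, 763/6]
L5 α=5/8: [2747/16, 577/8, 3073/16]
L7 α=4/7: [14961/112, 7075/56, 15747/112]
rounded: [134, 126, 141]

at x=0,y=1 over L1,L2,L3,L4,L5,L7:
after L1 α=2/3: [194/3, 156, 280/3]
after L2 α=1/3: [502/9, 416/3, 1220/9]
after L3 α=1/3: [2390/27, 955/9, 2764/27]
after L4 α=1: [191, 249, 122]
after L5 α=3/5: [649/5, 822/5, 191]
after L7 α=1/2: [582/5, 821/5, 397/2]
rounded: [116, 164, 198]


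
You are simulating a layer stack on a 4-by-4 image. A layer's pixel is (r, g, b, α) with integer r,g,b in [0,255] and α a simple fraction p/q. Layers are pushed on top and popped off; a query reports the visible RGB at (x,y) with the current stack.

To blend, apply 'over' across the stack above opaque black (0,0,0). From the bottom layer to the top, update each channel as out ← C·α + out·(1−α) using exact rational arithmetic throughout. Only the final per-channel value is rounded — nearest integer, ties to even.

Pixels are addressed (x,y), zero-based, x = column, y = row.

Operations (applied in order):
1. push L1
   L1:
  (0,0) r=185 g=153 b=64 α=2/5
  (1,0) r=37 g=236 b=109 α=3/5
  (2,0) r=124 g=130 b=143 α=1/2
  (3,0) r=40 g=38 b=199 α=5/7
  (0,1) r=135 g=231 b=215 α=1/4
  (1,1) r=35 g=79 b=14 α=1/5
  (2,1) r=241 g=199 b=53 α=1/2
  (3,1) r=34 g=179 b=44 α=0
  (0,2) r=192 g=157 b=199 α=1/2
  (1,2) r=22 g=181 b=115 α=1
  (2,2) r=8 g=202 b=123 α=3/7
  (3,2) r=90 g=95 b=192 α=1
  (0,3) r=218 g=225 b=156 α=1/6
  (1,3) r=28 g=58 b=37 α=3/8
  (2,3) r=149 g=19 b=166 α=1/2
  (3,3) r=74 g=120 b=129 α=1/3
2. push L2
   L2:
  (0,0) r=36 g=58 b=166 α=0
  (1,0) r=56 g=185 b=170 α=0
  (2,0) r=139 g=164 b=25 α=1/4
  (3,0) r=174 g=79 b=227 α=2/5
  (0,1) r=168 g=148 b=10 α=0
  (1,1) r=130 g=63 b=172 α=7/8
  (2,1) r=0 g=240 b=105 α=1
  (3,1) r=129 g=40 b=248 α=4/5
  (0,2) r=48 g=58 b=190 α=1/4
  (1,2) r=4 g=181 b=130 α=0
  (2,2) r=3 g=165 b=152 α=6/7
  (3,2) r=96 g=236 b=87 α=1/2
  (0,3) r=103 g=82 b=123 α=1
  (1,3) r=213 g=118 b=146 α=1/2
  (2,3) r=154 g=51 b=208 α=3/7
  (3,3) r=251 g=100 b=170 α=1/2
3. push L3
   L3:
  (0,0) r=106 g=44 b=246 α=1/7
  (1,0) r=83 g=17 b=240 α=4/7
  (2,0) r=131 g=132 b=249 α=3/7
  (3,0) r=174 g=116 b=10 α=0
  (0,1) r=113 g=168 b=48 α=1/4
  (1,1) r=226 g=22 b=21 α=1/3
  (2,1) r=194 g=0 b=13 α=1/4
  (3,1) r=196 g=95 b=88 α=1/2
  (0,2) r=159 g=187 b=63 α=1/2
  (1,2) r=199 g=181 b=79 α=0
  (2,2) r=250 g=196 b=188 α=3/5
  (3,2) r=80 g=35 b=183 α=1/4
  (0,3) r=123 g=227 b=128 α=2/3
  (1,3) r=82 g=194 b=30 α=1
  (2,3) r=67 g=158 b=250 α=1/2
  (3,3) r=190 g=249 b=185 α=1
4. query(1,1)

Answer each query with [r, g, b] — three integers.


(1,1) stack=L1,L2,L3; from [0,0,0]:
L1 α=1/5: [7, 79/5, 14/5]
L2 α=7/8: [917/8, 571/10, 3017/20]
L3 α=1/3: [607/4, 227/5, 3227/30]
rounded: [152, 45, 108]
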